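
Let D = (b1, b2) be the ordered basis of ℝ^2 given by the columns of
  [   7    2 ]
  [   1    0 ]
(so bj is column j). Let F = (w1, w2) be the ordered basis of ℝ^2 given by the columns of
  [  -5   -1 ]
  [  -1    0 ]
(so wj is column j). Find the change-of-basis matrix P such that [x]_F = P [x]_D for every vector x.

Column j of P is [bj]_F, since P maps D-coordinates to F-coordinates.
Expressing b1 in F: b1 = -w1 - 2w2, so column 1 of P is <-1, -2>.
Doing the same for each bj gives P = [[-1, 0], [-2, -2]].

[[-1, 0], [-2, -2]]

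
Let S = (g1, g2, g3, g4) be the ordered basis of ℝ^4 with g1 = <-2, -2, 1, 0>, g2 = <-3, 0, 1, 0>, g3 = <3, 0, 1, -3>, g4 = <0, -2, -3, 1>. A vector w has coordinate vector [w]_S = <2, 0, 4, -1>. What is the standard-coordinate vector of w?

<8, -2, 9, -13>

w = M [w]_S, where M has columns g1, ..., g4.
Carrying out the matrix-vector product, w = <8, -2, 9, -13>.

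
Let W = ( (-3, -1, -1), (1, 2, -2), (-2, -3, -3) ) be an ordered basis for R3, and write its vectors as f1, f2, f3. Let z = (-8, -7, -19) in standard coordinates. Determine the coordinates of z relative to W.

[z]_W is the unique c with M c = z, where M has columns f1, ..., f3.
Gaussian elimination on [M | z] yields c = (1, 3, 4).
Check: f1 + 3f2 + 4f3 = (-8, -7, -19).

(1, 3, 4)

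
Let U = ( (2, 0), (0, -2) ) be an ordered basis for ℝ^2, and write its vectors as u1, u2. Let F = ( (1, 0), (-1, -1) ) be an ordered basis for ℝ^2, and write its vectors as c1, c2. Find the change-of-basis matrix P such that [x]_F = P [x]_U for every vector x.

Let M have columns uj and N have columns cj. Then for every x, N [x]_F = x = M [x]_U, so P = N^(-1) M.
Since det N = -1, N^(-1) has integer entries; multiplying gives P = [[2, 2], [0, 2]].

[[2, 2], [0, 2]]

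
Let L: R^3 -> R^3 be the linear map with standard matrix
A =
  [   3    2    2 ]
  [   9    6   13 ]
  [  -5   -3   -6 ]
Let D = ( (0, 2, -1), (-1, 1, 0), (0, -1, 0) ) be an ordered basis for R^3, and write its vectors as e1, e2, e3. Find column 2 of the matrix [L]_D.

Column 2 of [L]_D is the D-coordinate vector of L(e2).
In standard coordinates L(e2) = A e2 = (-1, -3, 2).
Converting to D: (-1, -3, 2) = -2e1 + e2 + 0·e3, so the coordinate vector is (-2, 1, 0).

(-2, 1, 0)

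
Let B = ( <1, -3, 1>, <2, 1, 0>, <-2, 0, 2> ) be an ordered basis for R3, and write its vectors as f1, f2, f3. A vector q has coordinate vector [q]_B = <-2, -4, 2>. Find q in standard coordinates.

<-14, 2, 2>

The coordinates say q = -2f1 - 4f2 + 2f3; adding the scaled basis vectors gives <-14, 2, 2>.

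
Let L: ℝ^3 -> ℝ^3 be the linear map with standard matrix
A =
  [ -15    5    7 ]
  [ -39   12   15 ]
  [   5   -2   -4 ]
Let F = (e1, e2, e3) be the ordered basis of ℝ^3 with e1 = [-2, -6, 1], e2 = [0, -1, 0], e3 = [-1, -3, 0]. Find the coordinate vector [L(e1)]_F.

[-2, 0, -3]

Column 1 of [L]_F is the F-coordinate vector of L(e1).
In standard coordinates L(e1) = A e1 = [7, 21, -2].
Converting to F: [7, 21, -2] = -2e1 + 0·e2 - 3e3, so the coordinate vector is [-2, 0, -3].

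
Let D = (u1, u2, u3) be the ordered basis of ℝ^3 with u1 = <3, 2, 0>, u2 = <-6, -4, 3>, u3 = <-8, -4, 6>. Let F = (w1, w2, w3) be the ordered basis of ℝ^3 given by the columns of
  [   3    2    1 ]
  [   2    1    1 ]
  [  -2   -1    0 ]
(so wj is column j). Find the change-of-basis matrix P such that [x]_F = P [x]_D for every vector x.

Take x = uj: its D-coordinates are the j-th standard unit vector, so P e_j — column j of P — equals [uj]_F.
u1 = -w1 + 2w2 + 2w3, giving column 1 = <-1, 2, 2>; repeating for each j gives P = [[-1, -1, -2], [2, -1, -2], [2, -1, 2]].

[[-1, -1, -2], [2, -1, -2], [2, -1, 2]]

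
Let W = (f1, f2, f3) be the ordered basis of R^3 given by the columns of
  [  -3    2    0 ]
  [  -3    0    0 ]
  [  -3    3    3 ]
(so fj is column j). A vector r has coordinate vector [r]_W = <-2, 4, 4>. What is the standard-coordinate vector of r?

The coordinates say r = -2f1 + 4f2 + 4f3; adding the scaled basis vectors gives <14, 6, 30>.

<14, 6, 30>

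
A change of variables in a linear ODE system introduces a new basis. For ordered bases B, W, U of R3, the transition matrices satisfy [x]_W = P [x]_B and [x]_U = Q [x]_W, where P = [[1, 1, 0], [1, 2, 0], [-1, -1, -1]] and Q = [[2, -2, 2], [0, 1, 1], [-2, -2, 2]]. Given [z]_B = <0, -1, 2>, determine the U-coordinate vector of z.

Apply P to get W-coordinates <-1, -2, -1>, then Q to get U-coordinates.
The result is [z]_U = <0, -3, 4>.

<0, -3, 4>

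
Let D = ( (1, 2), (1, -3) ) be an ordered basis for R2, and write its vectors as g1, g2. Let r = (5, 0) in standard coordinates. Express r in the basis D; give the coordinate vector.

[r]_D is the unique c with M c = r, where M has columns g1, g2.
System: c_1 + c_2 = 5, 2c_1 - 3c_2 = 0; solving gives c_1 = 3, c_2 = 2.
Check: 3g1 + 2g2 = (5, 0).

(3, 2)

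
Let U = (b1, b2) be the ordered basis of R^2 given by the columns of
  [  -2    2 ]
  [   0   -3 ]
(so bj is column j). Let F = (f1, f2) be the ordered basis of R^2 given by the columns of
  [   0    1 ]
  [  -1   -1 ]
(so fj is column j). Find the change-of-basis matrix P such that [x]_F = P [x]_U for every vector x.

[[2, 1], [-2, 2]]

Let M have columns bj and N have columns fj. Then for every x, N [x]_F = x = M [x]_U, so P = N^(-1) M.
Since det N = 1, N^(-1) has integer entries; multiplying gives P = [[2, 1], [-2, 2]].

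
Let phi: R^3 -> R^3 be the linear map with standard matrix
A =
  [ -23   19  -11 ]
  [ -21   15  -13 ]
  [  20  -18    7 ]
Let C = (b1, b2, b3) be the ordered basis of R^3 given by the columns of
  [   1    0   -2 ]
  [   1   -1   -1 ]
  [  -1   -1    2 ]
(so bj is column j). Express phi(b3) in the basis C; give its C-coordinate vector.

Column 3 of [phi]_C is the C-coordinate vector of phi(b3).
In standard coordinates phi(b3) = A b3 = [5, 1, -8].
Converting to C: [5, 1, -8] = 3b1 + 3b2 - b3, so the coordinate vector is [3, 3, -1].

[3, 3, -1]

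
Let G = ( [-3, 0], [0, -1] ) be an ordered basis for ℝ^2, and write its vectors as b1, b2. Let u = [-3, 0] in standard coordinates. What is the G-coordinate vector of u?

[1, 0]

Write u = c_1 b1 + c_2 b2 and solve for the c_i.
System: -3c_1 + 0c_2 = -3, 0c_1 - c_2 = 0; solving gives c_1 = 1, c_2 = 0.
Check: b1 + 0·b2 = [-3, 0].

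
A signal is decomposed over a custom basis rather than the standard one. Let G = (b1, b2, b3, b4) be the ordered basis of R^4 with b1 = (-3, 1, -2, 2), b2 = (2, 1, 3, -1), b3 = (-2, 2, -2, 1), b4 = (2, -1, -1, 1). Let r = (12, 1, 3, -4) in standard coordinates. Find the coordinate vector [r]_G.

[r]_G is the unique c with M c = r, where M has columns b1, ..., b4.
Gaussian elimination on [M | r] yields c = (-4, 1, 3, 2).
Check: -4b1 + b2 + 3b3 + 2b4 = (12, 1, 3, -4).

(-4, 1, 3, 2)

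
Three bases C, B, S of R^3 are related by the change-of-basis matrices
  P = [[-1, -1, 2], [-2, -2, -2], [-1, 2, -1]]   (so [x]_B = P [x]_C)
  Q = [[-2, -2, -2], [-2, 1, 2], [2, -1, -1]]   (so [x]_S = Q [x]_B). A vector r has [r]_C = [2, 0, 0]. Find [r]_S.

[16, -4, 2]

Apply P to get B-coordinates [-2, -4, -2], then Q to get S-coordinates.
The result is [r]_S = [16, -4, 2].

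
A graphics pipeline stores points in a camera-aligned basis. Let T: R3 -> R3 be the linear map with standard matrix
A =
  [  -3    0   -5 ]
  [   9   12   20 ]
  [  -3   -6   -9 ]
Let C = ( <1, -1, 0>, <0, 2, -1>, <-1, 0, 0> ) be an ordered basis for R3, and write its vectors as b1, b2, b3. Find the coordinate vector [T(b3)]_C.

<3, -3, 0>

Column 3 of [T]_C is the C-coordinate vector of T(b3).
In standard coordinates T(b3) = A b3 = <3, -9, 3>.
Converting to C: <3, -9, 3> = 3b1 - 3b2 + 0·b3, so the coordinate vector is <3, -3, 0>.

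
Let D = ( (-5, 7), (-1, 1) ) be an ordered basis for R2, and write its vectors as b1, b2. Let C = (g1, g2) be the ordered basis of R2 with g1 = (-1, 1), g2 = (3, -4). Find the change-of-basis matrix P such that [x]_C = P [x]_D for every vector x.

Take x = bj: its D-coordinates are the j-th standard unit vector, so P e_j — column j of P — equals [bj]_C.
b1 = -g1 - 2g2, giving column 1 = (-1, -2); repeating for each j gives P = [[-1, 1], [-2, 0]].

[[-1, 1], [-2, 0]]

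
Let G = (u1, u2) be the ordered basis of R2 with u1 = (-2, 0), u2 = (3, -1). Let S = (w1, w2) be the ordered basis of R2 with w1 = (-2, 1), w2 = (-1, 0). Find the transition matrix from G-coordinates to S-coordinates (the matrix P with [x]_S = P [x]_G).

[[0, -1], [2, -1]]

Let M have columns uj and N have columns wj. Then for every x, N [x]_S = x = M [x]_G, so P = N^(-1) M.
Since det N = 1, N^(-1) has integer entries; multiplying gives P = [[0, -1], [2, -1]].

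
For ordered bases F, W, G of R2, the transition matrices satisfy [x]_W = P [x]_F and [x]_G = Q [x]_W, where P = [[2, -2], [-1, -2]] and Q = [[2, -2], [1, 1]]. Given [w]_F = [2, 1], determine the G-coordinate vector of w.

[12, -2]

Composing the changes, [w]_G = Q P [w]_F.
Q P = [[6, 0], [1, -4]]; applying this to [2, 1] gives [12, -2].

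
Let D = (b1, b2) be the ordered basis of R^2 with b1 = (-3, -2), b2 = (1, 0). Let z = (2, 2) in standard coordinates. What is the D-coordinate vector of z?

(-1, -1)

Write z = c_1 b1 + c_2 b2 and solve for the c_i.
System: -3c_1 + c_2 = 2, -2c_1 + 0c_2 = 2; solving gives c_1 = -1, c_2 = -1.
Check: -b1 - b2 = (2, 2).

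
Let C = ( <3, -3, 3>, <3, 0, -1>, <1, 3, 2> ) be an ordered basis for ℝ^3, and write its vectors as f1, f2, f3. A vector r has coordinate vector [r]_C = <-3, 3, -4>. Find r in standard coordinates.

<-4, -3, -20>

r = M [r]_C, where M has columns f1, ..., f3.
Carrying out the matrix-vector product, r = <-4, -3, -20>.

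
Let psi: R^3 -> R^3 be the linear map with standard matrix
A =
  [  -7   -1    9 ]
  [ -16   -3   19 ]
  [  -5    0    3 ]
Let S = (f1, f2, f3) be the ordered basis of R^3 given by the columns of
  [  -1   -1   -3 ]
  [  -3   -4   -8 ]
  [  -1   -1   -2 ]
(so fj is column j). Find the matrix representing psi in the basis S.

[[-2, 1, -2], [-2, -3, -3], [1, 0, -2]]

With P the matrix whose columns are f1, ..., f3, [psi]_S = P^(-1) A P.
Column by column: psi(f1) = A f1 = (1, 6, 2); its S-coordinates (-2, -2, 1) give column 1.
Continuing for each basis vector yields [psi]_S = [[-2, 1, -2], [-2, -3, -3], [1, 0, -2]].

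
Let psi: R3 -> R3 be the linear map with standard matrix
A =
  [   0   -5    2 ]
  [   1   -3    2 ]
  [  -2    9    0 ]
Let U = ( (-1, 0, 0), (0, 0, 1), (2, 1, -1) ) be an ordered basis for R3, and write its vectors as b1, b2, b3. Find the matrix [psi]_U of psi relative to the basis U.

Let P have columns b1, ..., b3. Then [psi]_U = P^(-1) A P.
Here det P = 1, so P^(-1) is integer; computing A P first and then P^(-1)(A P) gives [[-2, 2, 1], [1, 2, 2], [-1, 2, -3]].

[[-2, 2, 1], [1, 2, 2], [-1, 2, -3]]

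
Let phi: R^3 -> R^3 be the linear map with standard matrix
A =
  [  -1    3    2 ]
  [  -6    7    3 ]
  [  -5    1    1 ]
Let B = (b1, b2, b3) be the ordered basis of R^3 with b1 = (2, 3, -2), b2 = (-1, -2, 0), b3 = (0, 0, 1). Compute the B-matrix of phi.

[[3, -2, 1], [3, 1, 0], [-3, -1, 3]]

The j-th column of [phi]_B is [phi(bj)]_B.
phi(b1) = A b1 = (3, 3, -9) = 3b1 + 3b2 - 3b3, so column 1 is (3, 3, -3).
Repeating for b2, b3 and assembling the columns gives [[3, -2, 1], [3, 1, 0], [-3, -1, 3]].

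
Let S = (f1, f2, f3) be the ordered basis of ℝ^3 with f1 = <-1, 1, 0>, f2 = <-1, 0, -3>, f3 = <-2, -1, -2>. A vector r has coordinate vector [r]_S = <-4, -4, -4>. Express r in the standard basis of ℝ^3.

<16, 0, 20>

The coordinates say r = -4f1 - 4f2 - 4f3; adding the scaled basis vectors gives <16, 0, 20>.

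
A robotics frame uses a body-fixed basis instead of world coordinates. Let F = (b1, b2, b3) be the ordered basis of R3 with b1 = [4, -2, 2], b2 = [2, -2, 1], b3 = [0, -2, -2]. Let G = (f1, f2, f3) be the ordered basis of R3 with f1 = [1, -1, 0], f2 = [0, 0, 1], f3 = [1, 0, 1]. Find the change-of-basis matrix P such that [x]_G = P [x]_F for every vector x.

Take x = bj: its F-coordinates are the j-th standard unit vector, so P e_j — column j of P — equals [bj]_G.
b1 = 2f1 + 0·f2 + 2f3, giving column 1 = [2, 0, 2]; repeating for each j gives P = [[2, 2, 2], [0, 1, 0], [2, 0, -2]].

[[2, 2, 2], [0, 1, 0], [2, 0, -2]]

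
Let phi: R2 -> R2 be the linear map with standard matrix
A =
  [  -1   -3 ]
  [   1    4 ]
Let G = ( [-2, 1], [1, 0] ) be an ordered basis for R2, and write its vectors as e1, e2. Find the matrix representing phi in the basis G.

With P the matrix whose columns are e1, e2, [phi]_G = P^(-1) A P.
Column by column: phi(e1) = A e1 = [-1, 2]; its G-coordinates [2, 3] give column 1.
Continuing for each basis vector yields [phi]_G = [[2, 1], [3, 1]].

[[2, 1], [3, 1]]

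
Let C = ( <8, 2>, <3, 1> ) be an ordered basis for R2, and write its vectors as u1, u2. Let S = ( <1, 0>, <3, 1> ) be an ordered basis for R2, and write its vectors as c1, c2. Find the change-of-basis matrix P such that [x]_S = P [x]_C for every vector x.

[[2, 0], [2, 1]]

Column j of P is [uj]_S, since P maps C-coordinates to S-coordinates.
Expressing u1 in S: u1 = 2c1 + 2c2, so column 1 of P is <2, 2>.
Doing the same for each uj gives P = [[2, 0], [2, 1]].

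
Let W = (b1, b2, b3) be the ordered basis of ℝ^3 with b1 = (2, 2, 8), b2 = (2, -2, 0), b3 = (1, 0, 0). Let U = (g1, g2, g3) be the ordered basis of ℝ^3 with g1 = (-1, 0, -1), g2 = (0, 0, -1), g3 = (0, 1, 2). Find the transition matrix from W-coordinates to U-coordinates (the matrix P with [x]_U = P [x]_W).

Column j of P is [bj]_U, since P maps W-coordinates to U-coordinates.
Expressing b1 in U: b1 = -2g1 - 2g2 + 2g3, so column 1 of P is (-2, -2, 2).
Doing the same for each bj gives P = [[-2, -2, -1], [-2, -2, 1], [2, -2, 0]].

[[-2, -2, -1], [-2, -2, 1], [2, -2, 0]]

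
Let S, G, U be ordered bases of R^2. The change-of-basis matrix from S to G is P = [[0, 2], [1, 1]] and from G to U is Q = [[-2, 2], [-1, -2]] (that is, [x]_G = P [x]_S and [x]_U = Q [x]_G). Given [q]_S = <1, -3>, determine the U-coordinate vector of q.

<8, 10>

First [q]_G = P [q]_S = <-6, -2>.
Then [q]_U = Q [q]_G = <8, 10>.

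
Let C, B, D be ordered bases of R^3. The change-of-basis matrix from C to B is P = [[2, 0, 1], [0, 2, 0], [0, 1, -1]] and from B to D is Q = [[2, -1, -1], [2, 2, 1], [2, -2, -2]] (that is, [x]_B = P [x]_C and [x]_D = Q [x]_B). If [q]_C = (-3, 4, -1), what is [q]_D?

(-27, 7, -40)

Apply P to get B-coordinates (-7, 8, 5), then Q to get D-coordinates.
The result is [q]_D = (-27, 7, -40).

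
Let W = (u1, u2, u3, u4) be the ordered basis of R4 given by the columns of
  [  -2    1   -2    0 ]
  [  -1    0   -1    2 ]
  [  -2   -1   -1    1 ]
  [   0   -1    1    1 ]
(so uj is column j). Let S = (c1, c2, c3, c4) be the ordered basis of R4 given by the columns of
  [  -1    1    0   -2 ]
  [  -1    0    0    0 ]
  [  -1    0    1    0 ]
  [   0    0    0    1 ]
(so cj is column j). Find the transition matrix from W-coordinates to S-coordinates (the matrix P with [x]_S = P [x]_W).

Let M have columns uj and N have columns cj. Then for every x, N [x]_S = x = M [x]_W, so P = N^(-1) M.
Since det N = 1, N^(-1) has integer entries; multiplying gives P = [[1, 0, 1, -2], [-1, -1, 1, 0], [-1, -1, 0, -1], [0, -1, 1, 1]].

[[1, 0, 1, -2], [-1, -1, 1, 0], [-1, -1, 0, -1], [0, -1, 1, 1]]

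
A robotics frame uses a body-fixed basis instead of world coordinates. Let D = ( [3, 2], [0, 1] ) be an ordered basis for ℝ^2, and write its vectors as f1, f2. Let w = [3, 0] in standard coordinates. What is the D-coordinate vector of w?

Write w = c_1 f1 + c_2 f2 and solve for the c_i.
System: 3c_1 + 0c_2 = 3, 2c_1 + c_2 = 0; solving gives c_1 = 1, c_2 = -2.
Check: f1 - 2f2 = [3, 0].

[1, -2]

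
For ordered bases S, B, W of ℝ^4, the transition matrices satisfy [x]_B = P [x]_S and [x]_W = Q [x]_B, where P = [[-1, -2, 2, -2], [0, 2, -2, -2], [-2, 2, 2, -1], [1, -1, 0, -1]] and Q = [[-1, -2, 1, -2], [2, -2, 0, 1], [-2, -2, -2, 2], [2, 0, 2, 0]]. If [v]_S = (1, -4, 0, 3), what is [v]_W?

Apply P to get B-coordinates (1, -14, -13, 2), then Q to get W-coordinates.
The result is [v]_W = (10, 32, 56, -24).

(10, 32, 56, -24)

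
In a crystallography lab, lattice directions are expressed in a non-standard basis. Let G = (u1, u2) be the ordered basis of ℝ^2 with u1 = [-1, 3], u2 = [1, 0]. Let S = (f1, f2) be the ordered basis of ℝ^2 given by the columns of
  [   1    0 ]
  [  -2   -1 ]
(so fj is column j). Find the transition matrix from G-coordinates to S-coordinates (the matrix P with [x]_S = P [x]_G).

[[-1, 1], [-1, -2]]

Column j of P is [uj]_S, since P maps G-coordinates to S-coordinates.
Expressing u1 in S: u1 = -f1 - f2, so column 1 of P is [-1, -1].
Doing the same for each uj gives P = [[-1, 1], [-1, -2]].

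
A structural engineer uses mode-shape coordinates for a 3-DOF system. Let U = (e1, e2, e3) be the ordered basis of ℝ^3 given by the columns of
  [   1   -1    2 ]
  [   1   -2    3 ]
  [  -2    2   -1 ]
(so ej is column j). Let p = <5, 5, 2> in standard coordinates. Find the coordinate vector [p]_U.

We seek scalars with c_1 e1 + ... + c_3 e3 = p; equivalently solve M c = p where the columns of M are e1, ..., e3.
Row-reducing the augmented matrix [M | p] gives c = (1, 4, 4).
Check: e1 + 4e2 + 4e3 = <5, 5, 2>.

<1, 4, 4>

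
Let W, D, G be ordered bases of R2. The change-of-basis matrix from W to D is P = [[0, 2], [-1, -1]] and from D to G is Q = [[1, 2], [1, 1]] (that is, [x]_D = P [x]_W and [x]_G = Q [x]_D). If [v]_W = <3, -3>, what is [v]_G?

Apply P to get D-coordinates <-6, 0>, then Q to get G-coordinates.
The result is [v]_G = <-6, -6>.

<-6, -6>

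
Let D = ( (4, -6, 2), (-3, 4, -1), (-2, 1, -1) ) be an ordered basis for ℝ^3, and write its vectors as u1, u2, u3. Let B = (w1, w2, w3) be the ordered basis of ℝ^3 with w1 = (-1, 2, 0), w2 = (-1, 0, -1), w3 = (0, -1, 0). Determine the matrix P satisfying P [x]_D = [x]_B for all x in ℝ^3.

[[-2, 2, 1], [-2, 1, 1], [2, 0, 1]]

Take x = uj: its D-coordinates are the j-th standard unit vector, so P e_j — column j of P — equals [uj]_B.
u1 = -2w1 - 2w2 + 2w3, giving column 1 = (-2, -2, 2); repeating for each j gives P = [[-2, 2, 1], [-2, 1, 1], [2, 0, 1]].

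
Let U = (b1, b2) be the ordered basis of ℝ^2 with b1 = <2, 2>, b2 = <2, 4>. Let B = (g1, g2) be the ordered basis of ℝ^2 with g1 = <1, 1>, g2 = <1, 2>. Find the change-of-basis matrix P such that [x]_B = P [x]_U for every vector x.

[[2, 0], [0, 2]]

Column j of P is [bj]_B, since P maps U-coordinates to B-coordinates.
Expressing b1 in B: b1 = 2g1 + 0·g2, so column 1 of P is <2, 0>.
Doing the same for each bj gives P = [[2, 0], [0, 2]].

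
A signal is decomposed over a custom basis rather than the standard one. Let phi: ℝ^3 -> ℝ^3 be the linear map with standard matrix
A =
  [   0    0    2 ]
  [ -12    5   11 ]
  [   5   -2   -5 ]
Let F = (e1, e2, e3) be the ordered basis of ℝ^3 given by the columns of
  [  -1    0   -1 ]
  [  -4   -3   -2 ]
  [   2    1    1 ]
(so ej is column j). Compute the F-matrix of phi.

Let P have columns e1, ..., e3. Then [phi]_F = P^(-1) A P.
Here det P = -1, so P^(-1) is integer; computing A P first and then P^(-1)(A P) gives [[-3, 1, -3], [0, 2, -1], [-1, -3, 1]].

[[-3, 1, -3], [0, 2, -1], [-1, -3, 1]]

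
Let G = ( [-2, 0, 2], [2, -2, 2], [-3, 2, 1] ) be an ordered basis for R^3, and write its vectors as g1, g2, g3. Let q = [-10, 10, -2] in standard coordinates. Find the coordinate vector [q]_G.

[-2, -1, 4]

We seek scalars with c_1 g1 + ... + c_3 g3 = q; equivalently solve M c = q where the columns of M are g1, ..., g3.
Row-reducing the augmented matrix [M | q] gives c = (-2, -1, 4).
Check: -2g1 - g2 + 4g3 = [-10, 10, -2].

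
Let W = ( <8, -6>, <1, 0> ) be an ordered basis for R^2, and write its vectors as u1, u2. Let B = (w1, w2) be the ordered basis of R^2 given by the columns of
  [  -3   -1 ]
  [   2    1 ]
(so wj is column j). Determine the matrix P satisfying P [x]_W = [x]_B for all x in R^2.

Let M have columns uj and N have columns wj. Then for every x, N [x]_B = x = M [x]_W, so P = N^(-1) M.
Since det N = -1, N^(-1) has integer entries; multiplying gives P = [[-2, -1], [-2, 2]].

[[-2, -1], [-2, 2]]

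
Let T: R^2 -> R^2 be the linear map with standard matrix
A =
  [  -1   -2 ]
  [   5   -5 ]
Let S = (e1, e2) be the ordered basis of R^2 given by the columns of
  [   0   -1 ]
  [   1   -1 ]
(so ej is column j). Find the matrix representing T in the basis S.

With P the matrix whose columns are e1, e2, [T]_S = P^(-1) A P.
Column by column: T(e1) = A e1 = (-2, -5); its S-coordinates (-3, 2) give column 1.
Continuing for each basis vector yields [T]_S = [[-3, -3], [2, -3]].

[[-3, -3], [2, -3]]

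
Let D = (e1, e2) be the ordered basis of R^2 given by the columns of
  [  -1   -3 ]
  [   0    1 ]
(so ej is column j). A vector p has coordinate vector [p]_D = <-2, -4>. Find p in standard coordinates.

The coordinates say p = -2e1 - 4e2; adding the scaled basis vectors gives <14, -4>.

<14, -4>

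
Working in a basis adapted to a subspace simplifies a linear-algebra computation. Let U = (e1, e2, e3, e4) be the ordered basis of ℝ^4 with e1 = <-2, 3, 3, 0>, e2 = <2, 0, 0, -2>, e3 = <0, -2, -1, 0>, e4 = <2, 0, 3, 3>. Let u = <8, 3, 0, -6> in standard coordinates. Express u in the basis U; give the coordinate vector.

[u]_U is the unique c with M c = u, where M has columns e1, ..., e4.
Gaussian elimination on [M | u] yields c = (-1, 3, -3, 0).
Check: -e1 + 3e2 - 3e3 + 0·e4 = <8, 3, 0, -6>.

<-1, 3, -3, 0>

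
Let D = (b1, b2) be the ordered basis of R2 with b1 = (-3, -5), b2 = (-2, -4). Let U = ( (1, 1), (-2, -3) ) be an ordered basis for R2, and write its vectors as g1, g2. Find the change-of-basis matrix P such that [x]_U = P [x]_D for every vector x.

Let M have columns bj and N have columns gj. Then for every x, N [x]_U = x = M [x]_D, so P = N^(-1) M.
Since det N = -1, N^(-1) has integer entries; multiplying gives P = [[1, 2], [2, 2]].

[[1, 2], [2, 2]]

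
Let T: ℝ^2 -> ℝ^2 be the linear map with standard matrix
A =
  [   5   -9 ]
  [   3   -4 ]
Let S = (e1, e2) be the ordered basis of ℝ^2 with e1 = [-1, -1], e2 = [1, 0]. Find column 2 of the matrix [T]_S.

Compute T(e2) = A e2 = [5, 3] in standard coordinates.
Then write this in S-coordinates: solve for y in y_1 e1 + y_2 e2 = [5, 3].
This gives y = [-3, 2], which is column 2 of [T]_S.

[-3, 2]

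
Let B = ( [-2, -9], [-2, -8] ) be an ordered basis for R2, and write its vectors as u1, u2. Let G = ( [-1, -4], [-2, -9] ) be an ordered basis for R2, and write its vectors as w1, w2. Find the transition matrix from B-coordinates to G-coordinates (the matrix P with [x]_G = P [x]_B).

Take x = uj: its B-coordinates are the j-th standard unit vector, so P e_j — column j of P — equals [uj]_G.
u1 = 0·w1 + w2, giving column 1 = [0, 1]; repeating for each j gives P = [[0, 2], [1, 0]].

[[0, 2], [1, 0]]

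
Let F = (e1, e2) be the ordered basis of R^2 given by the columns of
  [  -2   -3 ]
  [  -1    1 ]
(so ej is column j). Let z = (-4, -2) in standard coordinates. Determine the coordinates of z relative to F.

(2, 0)

We seek scalars with c_1 e1 + c_2 e2 = z; equivalently solve M c = z where the columns of M are e1, e2.
System: -2c_1 - 3c_2 = -4, -c_1 + c_2 = -2; solving gives c_1 = 2, c_2 = 0.
Check: 2e1 + 0·e2 = (-4, -2).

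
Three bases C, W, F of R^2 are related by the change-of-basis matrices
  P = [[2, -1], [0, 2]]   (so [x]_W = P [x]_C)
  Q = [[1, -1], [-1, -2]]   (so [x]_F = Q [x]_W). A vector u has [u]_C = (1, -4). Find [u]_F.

(14, 10)

Apply P to get W-coordinates (6, -8), then Q to get F-coordinates.
The result is [u]_F = (14, 10).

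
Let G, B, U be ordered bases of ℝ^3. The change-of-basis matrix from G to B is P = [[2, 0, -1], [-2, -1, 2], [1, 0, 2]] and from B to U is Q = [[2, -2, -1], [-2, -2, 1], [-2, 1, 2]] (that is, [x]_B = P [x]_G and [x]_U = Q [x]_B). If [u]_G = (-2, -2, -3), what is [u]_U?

Composing the changes, [u]_U = Q P [u]_G.
Q P = [[7, 2, -8], [1, 2, 0], [-4, -1, 8]]; applying this to (-2, -2, -3) gives (6, -6, -14).

(6, -6, -14)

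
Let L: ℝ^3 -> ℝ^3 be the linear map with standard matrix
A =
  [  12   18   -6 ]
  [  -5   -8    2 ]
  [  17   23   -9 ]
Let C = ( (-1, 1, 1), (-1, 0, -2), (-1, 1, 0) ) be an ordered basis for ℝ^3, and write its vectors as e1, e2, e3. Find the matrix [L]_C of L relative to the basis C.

[[-1, -1, 0], [1, -1, -3], [0, 2, -3]]

The j-th column of [L]_C is [L(ej)]_C.
L(e1) = A e1 = (0, -1, -3) = -e1 + e2 + 0·e3, so column 1 is (-1, 1, 0).
Repeating for e2, e3 and assembling the columns gives [[-1, -1, 0], [1, -1, -3], [0, 2, -3]].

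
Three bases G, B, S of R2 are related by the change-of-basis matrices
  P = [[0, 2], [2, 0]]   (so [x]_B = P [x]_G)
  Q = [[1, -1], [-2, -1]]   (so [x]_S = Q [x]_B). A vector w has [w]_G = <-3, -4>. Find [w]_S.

<-2, 22>

First [w]_B = P [w]_G = <-8, -6>.
Then [w]_S = Q [w]_B = <-2, 22>.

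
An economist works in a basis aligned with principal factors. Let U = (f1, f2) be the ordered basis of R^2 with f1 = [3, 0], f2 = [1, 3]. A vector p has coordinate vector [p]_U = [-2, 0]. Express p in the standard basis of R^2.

p = M [p]_U, where M has columns f1, f2.
Carrying out the matrix-vector product, p = [-6, 0].

[-6, 0]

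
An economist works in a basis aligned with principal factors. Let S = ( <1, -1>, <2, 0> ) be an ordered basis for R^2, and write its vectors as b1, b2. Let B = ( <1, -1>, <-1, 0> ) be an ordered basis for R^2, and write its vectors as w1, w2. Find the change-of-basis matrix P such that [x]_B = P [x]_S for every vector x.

[[1, 0], [0, -2]]

Take x = bj: its S-coordinates are the j-th standard unit vector, so P e_j — column j of P — equals [bj]_B.
b1 = w1 + 0·w2, giving column 1 = <1, 0>; repeating for each j gives P = [[1, 0], [0, -2]].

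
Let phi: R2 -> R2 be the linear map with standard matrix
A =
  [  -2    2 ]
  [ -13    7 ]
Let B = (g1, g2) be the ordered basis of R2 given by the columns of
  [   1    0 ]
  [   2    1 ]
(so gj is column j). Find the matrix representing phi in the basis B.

With P the matrix whose columns are g1, g2, [phi]_B = P^(-1) A P.
Column by column: phi(g1) = A g1 = <2, 1>; its B-coordinates <2, -3> give column 1.
Continuing for each basis vector yields [phi]_B = [[2, 2], [-3, 3]].

[[2, 2], [-3, 3]]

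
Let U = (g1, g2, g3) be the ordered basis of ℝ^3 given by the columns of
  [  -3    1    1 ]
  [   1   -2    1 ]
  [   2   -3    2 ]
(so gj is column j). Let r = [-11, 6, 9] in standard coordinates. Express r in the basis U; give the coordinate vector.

Write r = c_1 g1 + ... + c_3 g3 and solve for the c_i.
Gaussian elimination on [M | r] yields c = (2, -3, -2).
Check: 2g1 - 3g2 - 2g3 = [-11, 6, 9].

[2, -3, -2]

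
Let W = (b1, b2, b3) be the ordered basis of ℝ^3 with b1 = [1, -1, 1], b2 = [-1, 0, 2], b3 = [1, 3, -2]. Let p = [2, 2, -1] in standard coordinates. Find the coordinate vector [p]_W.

[1, 0, 1]

We seek scalars with c_1 b1 + ... + c_3 b3 = p; equivalently solve M c = p where the columns of M are b1, ..., b3.
Row-reducing the augmented matrix [M | p] gives c = (1, 0, 1).
Check: b1 + 0·b2 + b3 = [2, 2, -1].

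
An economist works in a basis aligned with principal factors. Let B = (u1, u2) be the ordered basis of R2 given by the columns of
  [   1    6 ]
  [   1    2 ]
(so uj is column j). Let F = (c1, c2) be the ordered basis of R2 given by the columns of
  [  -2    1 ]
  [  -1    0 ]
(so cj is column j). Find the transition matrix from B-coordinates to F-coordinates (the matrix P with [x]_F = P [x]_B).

Take x = uj: its B-coordinates are the j-th standard unit vector, so P e_j — column j of P — equals [uj]_F.
u1 = -c1 - c2, giving column 1 = [-1, -1]; repeating for each j gives P = [[-1, -2], [-1, 2]].

[[-1, -2], [-1, 2]]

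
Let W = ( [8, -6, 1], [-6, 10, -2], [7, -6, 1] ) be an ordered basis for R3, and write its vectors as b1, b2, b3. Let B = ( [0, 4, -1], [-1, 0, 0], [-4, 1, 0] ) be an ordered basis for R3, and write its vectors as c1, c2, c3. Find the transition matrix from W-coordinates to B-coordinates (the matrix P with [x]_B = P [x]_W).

Column j of P is [bj]_B, since P maps W-coordinates to B-coordinates.
Expressing b1 in B: b1 = -c1 + 0·c2 - 2c3, so column 1 of P is [-1, 0, -2].
Doing the same for each bj gives P = [[-1, 2, -1], [0, -2, 1], [-2, 2, -2]].

[[-1, 2, -1], [0, -2, 1], [-2, 2, -2]]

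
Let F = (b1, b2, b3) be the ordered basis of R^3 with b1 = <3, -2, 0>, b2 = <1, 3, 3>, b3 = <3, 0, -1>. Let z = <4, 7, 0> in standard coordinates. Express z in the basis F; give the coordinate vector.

<-2, 1, 3>

[z]_F is the unique c with M c = z, where M has columns b1, ..., b3.
Gaussian elimination on [M | z] yields c = (-2, 1, 3).
Check: -2b1 + b2 + 3b3 = <4, 7, 0>.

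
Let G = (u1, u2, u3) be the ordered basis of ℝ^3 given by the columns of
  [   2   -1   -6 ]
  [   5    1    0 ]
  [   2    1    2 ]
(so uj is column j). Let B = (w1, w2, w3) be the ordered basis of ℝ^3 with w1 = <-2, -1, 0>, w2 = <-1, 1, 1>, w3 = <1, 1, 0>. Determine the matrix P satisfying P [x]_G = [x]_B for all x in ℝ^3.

[[-1, 0, 2], [2, 1, 2], [2, 0, 0]]

Take x = uj: its G-coordinates are the j-th standard unit vector, so P e_j — column j of P — equals [uj]_B.
u1 = -w1 + 2w2 + 2w3, giving column 1 = <-1, 2, 2>; repeating for each j gives P = [[-1, 0, 2], [2, 1, 2], [2, 0, 0]].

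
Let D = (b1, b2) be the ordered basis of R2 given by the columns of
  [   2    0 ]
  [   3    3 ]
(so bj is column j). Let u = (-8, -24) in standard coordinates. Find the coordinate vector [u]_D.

(-4, -4)

[u]_D is the unique c with M c = u, where M has columns b1, b2.
System: 2c_1 + 0c_2 = -8, 3c_1 + 3c_2 = -24; solving gives c_1 = -4, c_2 = -4.
Check: -4b1 - 4b2 = (-8, -24).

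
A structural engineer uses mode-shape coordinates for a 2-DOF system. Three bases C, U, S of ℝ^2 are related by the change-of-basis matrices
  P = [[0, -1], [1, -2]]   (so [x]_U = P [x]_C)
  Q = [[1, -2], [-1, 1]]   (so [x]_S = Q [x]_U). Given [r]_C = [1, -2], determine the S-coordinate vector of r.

Apply P to get U-coordinates [2, 5], then Q to get S-coordinates.
The result is [r]_S = [-8, 3].

[-8, 3]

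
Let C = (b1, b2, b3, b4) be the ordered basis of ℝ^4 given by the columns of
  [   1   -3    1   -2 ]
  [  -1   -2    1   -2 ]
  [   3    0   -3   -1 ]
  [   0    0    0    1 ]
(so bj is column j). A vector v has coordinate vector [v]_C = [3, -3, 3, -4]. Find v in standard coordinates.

The coordinates say v = 3b1 - 3b2 + 3b3 - 4b4; adding the scaled basis vectors gives [23, 14, 4, -4].

[23, 14, 4, -4]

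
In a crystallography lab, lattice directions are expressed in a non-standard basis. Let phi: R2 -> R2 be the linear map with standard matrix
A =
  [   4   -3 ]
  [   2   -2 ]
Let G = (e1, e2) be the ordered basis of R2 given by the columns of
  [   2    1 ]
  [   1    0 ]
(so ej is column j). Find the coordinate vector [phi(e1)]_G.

Column 1 of [phi]_G is the G-coordinate vector of phi(e1).
In standard coordinates phi(e1) = A e1 = <5, 2>.
Converting to G: <5, 2> = 2e1 + e2, so the coordinate vector is <2, 1>.

<2, 1>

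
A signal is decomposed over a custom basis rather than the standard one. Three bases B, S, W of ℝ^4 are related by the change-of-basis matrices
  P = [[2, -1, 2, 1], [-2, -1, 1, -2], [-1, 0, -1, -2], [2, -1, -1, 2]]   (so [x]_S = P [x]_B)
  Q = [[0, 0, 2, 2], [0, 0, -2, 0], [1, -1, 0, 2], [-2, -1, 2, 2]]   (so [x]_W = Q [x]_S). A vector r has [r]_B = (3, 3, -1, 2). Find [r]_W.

(4, 12, 33, 12)

First [r]_S = P [r]_B = (3, -14, -6, 8).
Then [r]_W = Q [r]_S = (4, 12, 33, 12).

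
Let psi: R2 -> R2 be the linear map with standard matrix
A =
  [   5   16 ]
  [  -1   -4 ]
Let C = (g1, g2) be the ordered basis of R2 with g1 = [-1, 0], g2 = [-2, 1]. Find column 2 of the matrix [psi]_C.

Compute psi(g2) = A g2 = [6, -2] in standard coordinates.
Then write this in C-coordinates: solve for y in y_1 g1 + y_2 g2 = [6, -2].
This gives y = [-2, -2], which is column 2 of [psi]_C.

[-2, -2]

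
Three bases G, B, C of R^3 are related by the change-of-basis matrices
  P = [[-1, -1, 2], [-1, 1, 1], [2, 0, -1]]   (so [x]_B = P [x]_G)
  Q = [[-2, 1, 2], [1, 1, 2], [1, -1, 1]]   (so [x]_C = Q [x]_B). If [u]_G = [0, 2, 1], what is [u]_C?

Composing the changes, [u]_C = Q P [u]_G.
Q P = [[5, 3, -5], [2, 0, 1], [2, -2, 0]]; applying this to [0, 2, 1] gives [1, 1, -4].

[1, 1, -4]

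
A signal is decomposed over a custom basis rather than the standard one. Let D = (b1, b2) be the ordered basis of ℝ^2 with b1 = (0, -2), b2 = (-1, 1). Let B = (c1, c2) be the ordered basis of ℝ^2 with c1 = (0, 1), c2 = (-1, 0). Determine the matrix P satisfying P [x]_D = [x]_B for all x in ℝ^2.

Take x = bj: its D-coordinates are the j-th standard unit vector, so P e_j — column j of P — equals [bj]_B.
b1 = -2c1 + 0·c2, giving column 1 = (-2, 0); repeating for each j gives P = [[-2, 1], [0, 1]].

[[-2, 1], [0, 1]]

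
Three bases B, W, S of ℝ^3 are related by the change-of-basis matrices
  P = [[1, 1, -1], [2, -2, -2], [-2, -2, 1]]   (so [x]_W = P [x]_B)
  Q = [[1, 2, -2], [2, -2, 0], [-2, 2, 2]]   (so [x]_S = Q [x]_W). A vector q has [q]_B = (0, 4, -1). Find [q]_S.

Apply P to get W-coordinates (5, -6, -9), then Q to get S-coordinates.
The result is [q]_S = (11, 22, -40).

(11, 22, -40)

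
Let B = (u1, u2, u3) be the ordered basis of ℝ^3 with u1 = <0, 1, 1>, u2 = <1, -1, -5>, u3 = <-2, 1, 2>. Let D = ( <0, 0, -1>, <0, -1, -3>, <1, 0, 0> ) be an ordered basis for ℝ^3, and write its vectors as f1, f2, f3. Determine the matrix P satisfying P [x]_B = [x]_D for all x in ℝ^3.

[[2, 2, 1], [-1, 1, -1], [0, 1, -2]]

Let M have columns uj and N have columns fj. Then for every x, N [x]_D = x = M [x]_B, so P = N^(-1) M.
Since det N = -1, N^(-1) has integer entries; multiplying gives P = [[2, 2, 1], [-1, 1, -1], [0, 1, -2]].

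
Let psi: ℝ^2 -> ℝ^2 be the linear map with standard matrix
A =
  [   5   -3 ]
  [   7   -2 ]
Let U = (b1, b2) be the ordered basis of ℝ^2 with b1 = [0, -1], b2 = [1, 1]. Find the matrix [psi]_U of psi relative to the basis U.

[[1, -3], [3, 2]]

With P the matrix whose columns are b1, b2, [psi]_U = P^(-1) A P.
Column by column: psi(b1) = A b1 = [3, 2]; its U-coordinates [1, 3] give column 1.
Continuing for each basis vector yields [psi]_U = [[1, -3], [3, 2]].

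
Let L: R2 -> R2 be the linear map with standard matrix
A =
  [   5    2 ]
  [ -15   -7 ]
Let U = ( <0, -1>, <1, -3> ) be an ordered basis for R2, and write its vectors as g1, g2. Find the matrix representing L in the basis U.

With P the matrix whose columns are g1, g2, [L]_U = P^(-1) A P.
Column by column: L(g1) = A g1 = <-2, 7>; its U-coordinates <-1, -2> give column 1.
Continuing for each basis vector yields [L]_U = [[-1, -3], [-2, -1]].

[[-1, -3], [-2, -1]]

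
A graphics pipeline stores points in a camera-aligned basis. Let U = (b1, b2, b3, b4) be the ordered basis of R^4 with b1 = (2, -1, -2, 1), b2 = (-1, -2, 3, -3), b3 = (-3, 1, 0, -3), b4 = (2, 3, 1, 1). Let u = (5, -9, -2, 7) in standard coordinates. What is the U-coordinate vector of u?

(0, 0, -3, -2)

Write u = c_1 b1 + ... + c_4 b4 and solve for the c_i.
Solving this 4x4 system gives c = (0, 0, -3, -2).
Check: 0·b1 + 0·b2 - 3b3 - 2b4 = (5, -9, -2, 7).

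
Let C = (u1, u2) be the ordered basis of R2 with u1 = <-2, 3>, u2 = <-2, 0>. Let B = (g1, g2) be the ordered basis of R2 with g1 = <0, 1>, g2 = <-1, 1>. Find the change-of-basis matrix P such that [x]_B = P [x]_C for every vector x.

[[1, -2], [2, 2]]

Let M have columns uj and N have columns gj. Then for every x, N [x]_B = x = M [x]_C, so P = N^(-1) M.
Since det N = 1, N^(-1) has integer entries; multiplying gives P = [[1, -2], [2, 2]].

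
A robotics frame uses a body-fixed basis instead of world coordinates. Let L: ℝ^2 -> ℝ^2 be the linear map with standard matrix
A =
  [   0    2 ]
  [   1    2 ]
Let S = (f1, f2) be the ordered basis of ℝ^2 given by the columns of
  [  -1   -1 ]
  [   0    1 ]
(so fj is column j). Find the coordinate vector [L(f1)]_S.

<1, -1>

Compute L(f1) = A f1 = <0, -1> in standard coordinates.
Then write this in S-coordinates: solve for y in y_1 f1 + y_2 f2 = <0, -1>.
This gives y = <1, -1>, which is column 1 of [L]_S.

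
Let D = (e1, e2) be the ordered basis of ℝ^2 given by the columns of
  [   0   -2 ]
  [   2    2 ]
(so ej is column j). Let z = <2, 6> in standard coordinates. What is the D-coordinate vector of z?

<4, -1>

We seek scalars with c_1 e1 + c_2 e2 = z; equivalently solve M c = z where the columns of M are e1, e2.
System: 0c_1 - 2c_2 = 2, 2c_1 + 2c_2 = 6; solving gives c_1 = 4, c_2 = -1.
Check: 4e1 - e2 = <2, 6>.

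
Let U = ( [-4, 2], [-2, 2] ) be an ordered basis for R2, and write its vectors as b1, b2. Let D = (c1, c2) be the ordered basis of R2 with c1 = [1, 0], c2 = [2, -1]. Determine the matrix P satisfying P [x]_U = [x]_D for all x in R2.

[[0, 2], [-2, -2]]

Take x = bj: its U-coordinates are the j-th standard unit vector, so P e_j — column j of P — equals [bj]_D.
b1 = 0·c1 - 2c2, giving column 1 = [0, -2]; repeating for each j gives P = [[0, 2], [-2, -2]].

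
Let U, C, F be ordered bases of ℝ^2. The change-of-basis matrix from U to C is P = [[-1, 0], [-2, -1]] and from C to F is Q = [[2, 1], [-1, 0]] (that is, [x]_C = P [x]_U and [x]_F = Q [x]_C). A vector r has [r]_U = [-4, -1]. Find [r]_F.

[17, -4]

Composing the changes, [r]_F = Q P [r]_U.
Q P = [[-4, -1], [1, 0]]; applying this to [-4, -1] gives [17, -4].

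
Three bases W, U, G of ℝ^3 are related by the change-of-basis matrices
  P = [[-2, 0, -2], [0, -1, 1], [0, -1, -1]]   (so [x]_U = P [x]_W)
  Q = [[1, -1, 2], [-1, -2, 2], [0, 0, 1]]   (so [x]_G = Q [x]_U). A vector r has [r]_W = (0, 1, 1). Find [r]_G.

First [r]_U = P [r]_W = (-2, 0, -2).
Then [r]_G = Q [r]_U = (-6, -2, -2).

(-6, -2, -2)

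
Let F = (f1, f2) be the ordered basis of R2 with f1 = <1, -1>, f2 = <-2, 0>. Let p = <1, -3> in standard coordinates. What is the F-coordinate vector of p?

<3, 1>

[p]_F is the unique c with M c = p, where M has columns f1, f2.
System: c_1 - 2c_2 = 1, -c_1 + 0c_2 = -3; solving gives c_1 = 3, c_2 = 1.
Check: 3f1 + f2 = <1, -3>.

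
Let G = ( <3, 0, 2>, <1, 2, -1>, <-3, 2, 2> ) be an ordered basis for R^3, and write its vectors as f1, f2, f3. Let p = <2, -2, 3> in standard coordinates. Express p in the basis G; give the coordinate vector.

We seek scalars with c_1 f1 + ... + c_3 f3 = p; equivalently solve M c = p where the columns of M are f1, ..., f3.
Solving this 3x3 system gives c = (1, -1, 0).
Check: f1 - f2 + 0·f3 = <2, -2, 3>.

<1, -1, 0>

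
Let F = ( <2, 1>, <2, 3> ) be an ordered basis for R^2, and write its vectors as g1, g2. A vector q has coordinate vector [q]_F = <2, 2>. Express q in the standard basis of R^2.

<8, 8>

The coordinates say q = 2g1 + 2g2; adding the scaled basis vectors gives <8, 8>.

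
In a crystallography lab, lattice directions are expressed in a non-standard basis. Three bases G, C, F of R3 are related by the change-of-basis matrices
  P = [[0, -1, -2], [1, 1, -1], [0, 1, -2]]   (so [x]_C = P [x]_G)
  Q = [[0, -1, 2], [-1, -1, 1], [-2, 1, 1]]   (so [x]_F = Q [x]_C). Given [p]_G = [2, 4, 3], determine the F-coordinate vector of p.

Apply P to get C-coordinates [-10, 3, -2], then Q to get F-coordinates.
The result is [p]_F = [-7, 5, 21].

[-7, 5, 21]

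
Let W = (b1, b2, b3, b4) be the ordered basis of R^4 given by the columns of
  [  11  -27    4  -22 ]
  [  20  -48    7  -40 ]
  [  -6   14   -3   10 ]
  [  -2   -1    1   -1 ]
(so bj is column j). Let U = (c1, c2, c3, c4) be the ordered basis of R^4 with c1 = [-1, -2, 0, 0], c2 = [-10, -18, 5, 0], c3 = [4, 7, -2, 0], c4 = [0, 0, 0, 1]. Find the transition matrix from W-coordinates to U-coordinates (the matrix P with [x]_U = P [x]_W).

Let M have columns bj and N have columns cj. Then for every x, N [x]_U = x = M [x]_W, so P = N^(-1) M.
Since det N = -1, N^(-1) has integer entries; multiplying gives P = [[1, -1, 2, 2], [-2, 2, -1, 2], [-2, -2, -1, 0], [-2, -1, 1, -1]].

[[1, -1, 2, 2], [-2, 2, -1, 2], [-2, -2, -1, 0], [-2, -1, 1, -1]]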